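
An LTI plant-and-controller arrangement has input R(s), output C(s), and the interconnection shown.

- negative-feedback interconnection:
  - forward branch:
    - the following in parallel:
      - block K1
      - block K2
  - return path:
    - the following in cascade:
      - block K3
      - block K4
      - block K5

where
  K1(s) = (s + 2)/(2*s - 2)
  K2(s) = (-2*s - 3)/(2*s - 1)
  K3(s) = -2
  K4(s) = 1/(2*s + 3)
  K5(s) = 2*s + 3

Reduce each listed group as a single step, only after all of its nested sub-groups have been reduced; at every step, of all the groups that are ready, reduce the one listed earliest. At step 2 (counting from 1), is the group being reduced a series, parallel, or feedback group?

Step 1. reduce the parallel group K1, K2
Step 2. cascade K3, K4, K5
Step 3. apply the feedback formula to (K1+K2), (K3*K4*K5)
So the answer for step 2 is series.

Hence the answer: series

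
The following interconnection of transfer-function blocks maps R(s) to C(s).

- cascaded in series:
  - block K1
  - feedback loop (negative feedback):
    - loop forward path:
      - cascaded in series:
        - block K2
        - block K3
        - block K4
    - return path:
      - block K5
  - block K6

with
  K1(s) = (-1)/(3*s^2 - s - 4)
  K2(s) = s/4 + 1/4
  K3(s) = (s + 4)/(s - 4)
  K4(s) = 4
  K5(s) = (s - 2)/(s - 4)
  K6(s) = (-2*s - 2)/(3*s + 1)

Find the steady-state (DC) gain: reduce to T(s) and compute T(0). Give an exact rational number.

The answer is 1.

Reasoning:
Step 1: multiply K2, K3, K4 (series) gives (s^2 + 5*s + 4)/(s - 4)
Step 2: apply the feedback formula to (K2*K3*K4), K5 gives (s^3 + s^2 - 16*s - 16)/(s^3 + 4*s^2 - 14*s + 8)
Step 3: series reduction of K1, [(K2*K3*K4)/(1+(K2*K3*K4)*K5)], K6 gives (2*s^3 + 2*s^2 - 32*s - 32)/(9*s^5 + 27*s^4 - 166*s^3 + 182*s^2 - 16*s - 32)
Step 3 gives the overall T(s). Then T(0) = -32/(-32) = 1.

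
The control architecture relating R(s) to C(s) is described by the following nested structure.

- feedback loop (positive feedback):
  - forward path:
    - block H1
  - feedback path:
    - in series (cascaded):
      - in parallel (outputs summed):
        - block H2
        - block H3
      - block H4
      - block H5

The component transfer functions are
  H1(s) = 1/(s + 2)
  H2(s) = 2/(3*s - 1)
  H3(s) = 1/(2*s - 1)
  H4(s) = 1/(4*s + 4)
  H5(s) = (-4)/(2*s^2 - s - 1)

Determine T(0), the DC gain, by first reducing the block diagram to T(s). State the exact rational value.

Answer: 1/5

Working:
Step 1: add H2, H3 (parallel) -> (7*s - 3)/(6*s^2 - 5*s + 1)
Step 2: cascade (H2+H3), H4, H5 -> (3 - 7*s)/(12*s^5 - 4*s^4 - 15*s^3 + 5*s^2 + 3*s - 1)
Step 3: close the feedback loop around H1, ((H2+H3)*H4*H5) -> (12*s^5 - 4*s^4 - 15*s^3 + 5*s^2 + 3*s - 1)/(12*s^6 + 20*s^5 - 23*s^4 - 25*s^3 + 13*s^2 + 12*s - 5)
The step-3 result is T(s). Setting s = 0: T(0) = -1/(-5) = 1/5.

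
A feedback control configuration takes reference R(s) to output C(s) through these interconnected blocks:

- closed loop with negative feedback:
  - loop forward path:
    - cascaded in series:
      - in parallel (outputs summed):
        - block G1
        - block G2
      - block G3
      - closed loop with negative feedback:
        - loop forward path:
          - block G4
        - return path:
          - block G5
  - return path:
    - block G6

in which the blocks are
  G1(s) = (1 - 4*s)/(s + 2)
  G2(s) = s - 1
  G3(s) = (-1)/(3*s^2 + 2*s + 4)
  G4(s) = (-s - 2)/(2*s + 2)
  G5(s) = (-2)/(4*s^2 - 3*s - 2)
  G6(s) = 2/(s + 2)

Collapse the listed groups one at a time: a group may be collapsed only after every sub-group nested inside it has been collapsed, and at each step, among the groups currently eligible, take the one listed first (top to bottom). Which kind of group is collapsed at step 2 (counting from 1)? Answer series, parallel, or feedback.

Answer: feedback

Working:
Step 1. sum the parallel branches G1, G2
Step 2. apply the feedback formula to G4, G5
Step 3. series reduction of (G1+G2), G3, [G4/(1+G4*G5)]
Step 4. collapse the loop (((G1+G2)*G3*[G4/(1+G4*G5)]) forward, G6 return)
Step 2 collapses a feedback group.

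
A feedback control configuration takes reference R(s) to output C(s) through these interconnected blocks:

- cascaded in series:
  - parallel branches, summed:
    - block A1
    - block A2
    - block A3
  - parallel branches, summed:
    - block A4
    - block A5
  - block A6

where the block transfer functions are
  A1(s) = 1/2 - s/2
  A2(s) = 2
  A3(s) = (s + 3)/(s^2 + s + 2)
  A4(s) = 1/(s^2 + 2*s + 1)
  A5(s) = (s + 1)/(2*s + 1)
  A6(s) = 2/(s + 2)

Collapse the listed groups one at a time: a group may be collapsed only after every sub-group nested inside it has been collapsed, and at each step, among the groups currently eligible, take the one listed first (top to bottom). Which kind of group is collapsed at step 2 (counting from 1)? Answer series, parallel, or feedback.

1. combine A1, A2, A3 in parallel
2. reduce the parallel group A4, A5
3. series reduction of (A1+A2+A3), (A4+A5), A6
Step 2 collapses a parallel group.

Answer: parallel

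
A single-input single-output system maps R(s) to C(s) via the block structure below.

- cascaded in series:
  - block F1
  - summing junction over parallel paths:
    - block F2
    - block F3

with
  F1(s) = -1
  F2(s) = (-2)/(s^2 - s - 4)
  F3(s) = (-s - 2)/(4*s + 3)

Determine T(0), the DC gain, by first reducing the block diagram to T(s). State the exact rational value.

[1] reduce the parallel group F2, F3 -> (-s^3 - s^2 - 2*s + 2)/(4*s^3 - s^2 - 19*s - 12)
[2] cascade F1, (F2+F3) -> (s^3 + s^2 + 2*s - 2)/(4*s^3 - s^2 - 19*s - 12)
That last expression is T(s); at s = 0 only the constant terms survive, so T(0) = -2/(-12) = 1/6.

Final answer: 1/6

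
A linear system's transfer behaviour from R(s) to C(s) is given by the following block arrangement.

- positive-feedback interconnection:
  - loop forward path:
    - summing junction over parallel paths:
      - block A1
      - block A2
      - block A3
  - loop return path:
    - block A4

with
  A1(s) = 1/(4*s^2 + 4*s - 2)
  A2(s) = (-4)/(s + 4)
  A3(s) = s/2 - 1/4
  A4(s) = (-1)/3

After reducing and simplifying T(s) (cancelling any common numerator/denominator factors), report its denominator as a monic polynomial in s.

1. parallel reduction of A1, A2, A3 -> (4*s^4 + 18*s^3 - 28*s^2 - 45*s + 28)/(8*s^3 + 40*s^2 + 28*s - 16)
2. reduce the feedback loop with forward (A1+A2+A3) and return A4 -> (12*s^4 + 54*s^3 - 84*s^2 - 135*s + 84)/(4*s^4 + 42*s^3 + 92*s^2 + 39*s - 20)
T(s) is the step-2 result (common factors already cancelled). Leading coefficient of the denominator: 4. Divide through by 4 for the monic polynomial.

Therefore the answer is s^4 + 21*s^3/2 + 23*s^2 + 39*s/4 - 5.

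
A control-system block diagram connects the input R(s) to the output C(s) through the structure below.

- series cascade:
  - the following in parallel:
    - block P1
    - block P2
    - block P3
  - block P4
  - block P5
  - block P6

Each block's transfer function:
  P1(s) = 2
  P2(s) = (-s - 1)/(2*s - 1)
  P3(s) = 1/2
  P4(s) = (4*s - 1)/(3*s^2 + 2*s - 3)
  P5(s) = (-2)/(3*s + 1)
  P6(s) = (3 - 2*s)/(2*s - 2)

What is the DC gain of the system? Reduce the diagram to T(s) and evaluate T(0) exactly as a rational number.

First reduce the diagram to T(s).

Step 1: reduce the parallel group P1, P2, P3 -> (8*s - 7)/(4*s - 2)
Step 2: series reduction of (P1+P2+P3), P4, P5, P6 -> (64*s^3 - 168*s^2 + 122*s - 21)/(36*s^5 - 18*s^4 - 64*s^3 + 48*s^2 + 4*s - 6)
Evaluating the step-2 result (the overall T(s)) at s = 0 gives T(0) = -21/(-6) = 7/2.

Answer: 7/2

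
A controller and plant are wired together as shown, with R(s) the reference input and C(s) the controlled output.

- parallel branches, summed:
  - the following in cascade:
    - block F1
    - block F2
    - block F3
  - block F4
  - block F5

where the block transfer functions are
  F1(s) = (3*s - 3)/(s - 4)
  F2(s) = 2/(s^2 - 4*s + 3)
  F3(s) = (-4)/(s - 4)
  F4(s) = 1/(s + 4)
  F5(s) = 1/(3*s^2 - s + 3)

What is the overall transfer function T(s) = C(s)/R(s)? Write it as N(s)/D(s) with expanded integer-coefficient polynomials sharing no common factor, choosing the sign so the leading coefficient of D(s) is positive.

Reducing step by step:

1. reduce the series chain F1, F2, F3 gives (-24)/(s^3 - 11*s^2 + 40*s - 48)
2. parallel reduction of (F1*F2*F3), F4, F5, giving the overall T(s)

Answer: (3*s^5 - 33*s^4 + 55*s^3 - 485*s^2 + 304*s - 624)/(3*s^6 - 22*s^5 - 2*s^4 + 319*s^3 - 700*s^2 + 528*s - 576)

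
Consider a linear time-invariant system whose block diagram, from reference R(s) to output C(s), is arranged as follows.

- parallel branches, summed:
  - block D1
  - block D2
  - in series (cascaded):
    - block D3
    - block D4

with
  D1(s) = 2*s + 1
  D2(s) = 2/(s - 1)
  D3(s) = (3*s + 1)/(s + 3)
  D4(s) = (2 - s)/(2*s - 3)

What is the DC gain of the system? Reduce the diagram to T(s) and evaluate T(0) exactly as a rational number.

Reducing step by step:

Step 1. cascade D3, D4 -> (-3*s^2 + 5*s + 2)/(2*s^2 + 3*s - 9)
Step 2. reduce the parallel group D1, D2, (D3*D4) -> (4*s^4 + s^3 - 11*s^2 + 9*s - 11)/(2*s^3 + s^2 - 12*s + 9)
Step 2 gives the overall T(s). Then T(0) = -11/9.

Answer: -11/9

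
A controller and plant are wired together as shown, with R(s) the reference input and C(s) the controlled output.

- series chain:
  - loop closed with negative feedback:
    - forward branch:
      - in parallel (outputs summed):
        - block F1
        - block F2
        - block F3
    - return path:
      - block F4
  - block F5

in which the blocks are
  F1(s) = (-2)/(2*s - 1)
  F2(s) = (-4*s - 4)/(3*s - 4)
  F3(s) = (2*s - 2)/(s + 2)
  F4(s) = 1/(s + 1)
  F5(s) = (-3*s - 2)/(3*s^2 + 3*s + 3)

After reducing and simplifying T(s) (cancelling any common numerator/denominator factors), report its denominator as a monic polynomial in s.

First reduce the diagram to T(s).

[1] add F1, F2, F3 (parallel); result (4*s^3 - 60*s^2 + 22*s + 16)/(6*s^3 + s^2 - 18*s + 8)
[2] feedback reduction of (F1+F2+F3), F4; result (4*s^4 - 56*s^3 - 38*s^2 + 38*s + 16)/(6*s^4 + 11*s^3 - 77*s^2 + 12*s + 24)
[3] combine [(F1+F2+F3)/(1+(F1+F2+F3)*F4)], F5 in series; result (-12*s^5 + 160*s^4 + 226*s^3 - 38*s^2 - 124*s - 32)/(18*s^6 + 51*s^5 - 180*s^4 - 162*s^3 - 123*s^2 + 108*s + 72)
No further cancellation is possible in the step-3 result, so that is T(s). Its denominator becomes monic after dividing by the leading coefficient 18.

Answer: s^6 + 17*s^5/6 - 10*s^4 - 9*s^3 - 41*s^2/6 + 6*s + 4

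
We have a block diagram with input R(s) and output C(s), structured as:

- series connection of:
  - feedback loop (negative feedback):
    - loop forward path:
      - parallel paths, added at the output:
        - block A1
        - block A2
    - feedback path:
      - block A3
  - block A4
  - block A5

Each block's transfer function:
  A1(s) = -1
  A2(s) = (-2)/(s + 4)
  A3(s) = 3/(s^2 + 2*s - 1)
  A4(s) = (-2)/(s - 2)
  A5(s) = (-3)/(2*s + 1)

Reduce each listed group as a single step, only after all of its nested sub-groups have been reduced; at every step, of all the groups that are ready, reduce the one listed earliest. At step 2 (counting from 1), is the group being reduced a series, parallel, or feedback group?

[1] reduce the parallel group A1, A2
[2] apply the feedback formula to (A1+A2), A3
[3] reduce the series chain [(A1+A2)/(1+(A1+A2)*A3)], A4, A5
So the answer for step 2 is feedback.

Final answer: feedback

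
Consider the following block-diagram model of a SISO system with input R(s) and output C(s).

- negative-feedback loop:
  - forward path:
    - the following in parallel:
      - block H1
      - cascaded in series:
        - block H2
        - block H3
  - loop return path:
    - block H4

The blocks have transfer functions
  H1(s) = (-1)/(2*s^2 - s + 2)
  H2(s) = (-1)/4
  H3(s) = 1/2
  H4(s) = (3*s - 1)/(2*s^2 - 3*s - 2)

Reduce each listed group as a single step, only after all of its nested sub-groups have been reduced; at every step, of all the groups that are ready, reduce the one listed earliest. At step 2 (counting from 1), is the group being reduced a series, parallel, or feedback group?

The answer is parallel.

Reasoning:
Step 1. reduce the series chain H2, H3
Step 2. reduce the parallel group H1, (H2*H3)
Step 3. feedback reduction of (H1+(H2*H3)), H4
At step 2 the group reduced is parallel.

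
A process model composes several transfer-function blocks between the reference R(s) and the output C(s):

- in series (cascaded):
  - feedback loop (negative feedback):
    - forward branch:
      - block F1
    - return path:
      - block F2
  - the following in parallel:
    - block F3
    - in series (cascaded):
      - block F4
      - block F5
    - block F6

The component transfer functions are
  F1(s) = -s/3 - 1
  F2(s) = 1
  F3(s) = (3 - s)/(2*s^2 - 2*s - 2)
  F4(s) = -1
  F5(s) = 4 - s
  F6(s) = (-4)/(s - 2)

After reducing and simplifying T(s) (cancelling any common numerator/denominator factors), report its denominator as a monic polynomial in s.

1. feedback reduction of F1, F2 = (s + 3)/s
2. reduce the series chain F4, F5 = s - 4
3. parallel reduction of F3, (F4*F5), F6 = (2*s^4 - 14*s^3 + 17*s^2 + 9*s - 14)/(2*s^3 - 6*s^2 + 2*s + 4)
4. combine [F1/(1+F1*F2)], (F3+(F4*F5)+F6) in series = (2*s^5 - 8*s^4 - 25*s^3 + 60*s^2 + 13*s - 42)/(2*s^4 - 6*s^3 + 2*s^2 + 4*s)
That last expression is T(s), already simplified. Scaling its denominator by 1/2 (the reciprocal of the leading coefficient) yields the monic denominator.

Answer: s^4 - 3*s^3 + s^2 + 2*s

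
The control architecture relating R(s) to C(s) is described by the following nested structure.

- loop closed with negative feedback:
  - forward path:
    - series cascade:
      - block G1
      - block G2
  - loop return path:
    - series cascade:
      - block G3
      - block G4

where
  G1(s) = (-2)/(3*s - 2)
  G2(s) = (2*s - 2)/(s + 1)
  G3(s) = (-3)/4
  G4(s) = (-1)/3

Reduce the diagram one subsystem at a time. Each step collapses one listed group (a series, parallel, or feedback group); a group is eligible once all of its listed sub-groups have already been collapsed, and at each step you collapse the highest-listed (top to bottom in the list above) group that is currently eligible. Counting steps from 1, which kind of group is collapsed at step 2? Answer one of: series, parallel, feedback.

Step 1 - multiply G1, G2 (series)
Step 2 - reduce the series chain G3, G4
Step 3 - feedback reduction of (G1*G2), (G3*G4)
Step 2 collapses a series group.

Final answer: series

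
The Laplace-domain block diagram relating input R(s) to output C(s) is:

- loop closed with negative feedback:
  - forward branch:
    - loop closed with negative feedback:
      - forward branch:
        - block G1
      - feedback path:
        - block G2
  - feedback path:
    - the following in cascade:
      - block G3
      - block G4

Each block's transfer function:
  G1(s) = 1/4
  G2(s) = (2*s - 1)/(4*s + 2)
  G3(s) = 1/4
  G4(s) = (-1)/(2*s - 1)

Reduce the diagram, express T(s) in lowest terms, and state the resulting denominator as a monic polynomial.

First reduce the diagram to T(s).

[1] reduce the feedback loop with forward G1 and return G2; result (4*s + 2)/(18*s + 7)
[2] reduce the series chain G3, G4; result (-1)/(8*s - 4)
[3] apply the feedback formula to [G1/(1+G1*G2)], (G3*G4); result (16*s^2 - 4)/(72*s^2 - 10*s - 15)
Step 3 gives the fully reduced T(s), with no common factor left to cancel. The denominator's leading coefficient is 72, so divide each of its coefficients by 72 to get the monic form.

Answer: s^2 - 5*s/36 - 5/24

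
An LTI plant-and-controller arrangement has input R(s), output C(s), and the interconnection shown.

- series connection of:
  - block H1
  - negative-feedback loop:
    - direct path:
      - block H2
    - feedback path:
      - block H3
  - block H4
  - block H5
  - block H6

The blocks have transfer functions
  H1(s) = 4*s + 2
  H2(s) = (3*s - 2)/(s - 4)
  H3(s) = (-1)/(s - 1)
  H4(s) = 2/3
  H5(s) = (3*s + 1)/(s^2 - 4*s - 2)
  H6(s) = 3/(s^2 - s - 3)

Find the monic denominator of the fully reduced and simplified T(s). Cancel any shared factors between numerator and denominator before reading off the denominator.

First reduce the diagram to T(s).

[1] feedback reduction of H2, H3 -> (3*s^2 - 5*s + 2)/(s^2 - 8*s + 6)
[2] series reduction of H1, [H2/(1+H2*H3)], H4, H5, H6 -> (72*s^4 - 60*s^3 - 40*s^2 + 20*s + 8)/(s^6 - 13*s^5 + 45*s^4 - 8*s^3 - 112*s^2 + 36*s + 36)
T(s) is the step-2 result (common factors already cancelled). Leading coefficient of the denominator: 1, so no rescaling is needed.

Answer: s^6 - 13*s^5 + 45*s^4 - 8*s^3 - 112*s^2 + 36*s + 36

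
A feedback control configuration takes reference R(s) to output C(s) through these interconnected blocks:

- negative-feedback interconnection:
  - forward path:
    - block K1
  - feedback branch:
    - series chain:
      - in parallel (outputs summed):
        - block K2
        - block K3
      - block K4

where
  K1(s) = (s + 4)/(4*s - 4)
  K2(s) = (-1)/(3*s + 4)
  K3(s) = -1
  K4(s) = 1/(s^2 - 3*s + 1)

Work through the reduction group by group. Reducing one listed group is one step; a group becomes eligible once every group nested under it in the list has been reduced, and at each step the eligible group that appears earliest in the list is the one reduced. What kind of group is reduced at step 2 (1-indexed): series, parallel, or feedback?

Reducing step by step:

[1] combine K2, K3 in parallel
[2] series reduction of (K2+K3), K4
[3] collapse the loop (K1 forward, ((K2+K3)*K4) return)
So the answer for step 2 is series.

Answer: series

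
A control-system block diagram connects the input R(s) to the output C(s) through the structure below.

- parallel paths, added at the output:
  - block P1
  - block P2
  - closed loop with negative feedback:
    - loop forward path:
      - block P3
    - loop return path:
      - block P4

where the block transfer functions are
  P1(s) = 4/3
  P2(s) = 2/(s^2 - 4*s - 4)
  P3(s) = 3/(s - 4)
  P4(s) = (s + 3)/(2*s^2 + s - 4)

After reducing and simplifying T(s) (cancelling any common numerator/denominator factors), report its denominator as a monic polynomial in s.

Answer: s^5 - 15*s^4/2 + 15*s^3/2 + 73*s^2/2 - 40*s - 50

Working:
[1] collapse the loop (P3 forward, P4 return) = (6*s^2 + 3*s - 12)/(2*s^3 - 7*s^2 - 5*s + 25)
[2] reduce the parallel group P1, P2, [P3/(1+P3*P4)] = (8*s^5 - 42*s^4 + 9*s^3 + 106*s^2 - 242*s - 106)/(6*s^5 - 45*s^4 + 45*s^3 + 219*s^2 - 240*s - 300)
No further cancellation is possible in the step-2 result, so that is T(s). Its denominator becomes monic after dividing by the leading coefficient 6.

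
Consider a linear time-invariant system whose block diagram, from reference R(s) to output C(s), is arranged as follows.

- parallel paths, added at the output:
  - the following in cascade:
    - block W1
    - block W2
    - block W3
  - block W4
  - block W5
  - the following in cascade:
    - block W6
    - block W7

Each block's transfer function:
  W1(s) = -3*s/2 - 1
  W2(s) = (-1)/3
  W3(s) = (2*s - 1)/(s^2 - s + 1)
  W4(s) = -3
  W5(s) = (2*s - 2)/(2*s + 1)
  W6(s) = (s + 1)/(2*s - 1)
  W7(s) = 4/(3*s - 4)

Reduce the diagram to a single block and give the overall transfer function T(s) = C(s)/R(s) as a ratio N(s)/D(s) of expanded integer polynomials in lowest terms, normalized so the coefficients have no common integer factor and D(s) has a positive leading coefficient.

Answer: (-72*s^5 + 192*s^4 - 28*s^3 - 217*s^2 + 412*s - 104)/(72*s^5 - 168*s^4 + 150*s^3 - 54*s^2 - 42*s + 24)

Working:
Step 1: reduce the series chain W1, W2, W3: (6*s^2 + s - 2)/(6*s^2 - 6*s + 6)
Step 2: combine W6, W7 in series: (4*s + 4)/(6*s^2 - 11*s + 4)
Step 3: sum the parallel branches (W1*W2*W3), W4, W5, (W6*W7); the result is T(s) itself (integer coefficients, no common factor, positive leading denominator coefficient)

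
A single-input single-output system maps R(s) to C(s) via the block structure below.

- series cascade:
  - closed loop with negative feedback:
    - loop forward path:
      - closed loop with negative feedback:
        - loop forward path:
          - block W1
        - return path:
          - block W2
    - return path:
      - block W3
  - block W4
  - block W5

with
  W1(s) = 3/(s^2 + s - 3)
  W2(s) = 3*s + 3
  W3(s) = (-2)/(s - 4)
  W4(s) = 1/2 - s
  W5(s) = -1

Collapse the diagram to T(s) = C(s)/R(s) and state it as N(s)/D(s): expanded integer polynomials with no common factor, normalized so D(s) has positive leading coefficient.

Step 1. feedback reduction of W1, W2; result 3/(s^2 + 10*s + 6)
Step 2. feedback reduction of [W1/(1+W1*W2)], W3; result (3*s - 12)/(s^3 + 6*s^2 - 34*s - 30)
Step 3. multiply [[W1/(1+W1*W2)]/(1+[W1/(1+W1*W2)]*W3)], W4, W5 (series); the result is T(s) itself (integer coefficients, no common factor, positive leading denominator coefficient)

Therefore the answer is (6*s^2 - 27*s + 12)/(2*s^3 + 12*s^2 - 68*s - 60).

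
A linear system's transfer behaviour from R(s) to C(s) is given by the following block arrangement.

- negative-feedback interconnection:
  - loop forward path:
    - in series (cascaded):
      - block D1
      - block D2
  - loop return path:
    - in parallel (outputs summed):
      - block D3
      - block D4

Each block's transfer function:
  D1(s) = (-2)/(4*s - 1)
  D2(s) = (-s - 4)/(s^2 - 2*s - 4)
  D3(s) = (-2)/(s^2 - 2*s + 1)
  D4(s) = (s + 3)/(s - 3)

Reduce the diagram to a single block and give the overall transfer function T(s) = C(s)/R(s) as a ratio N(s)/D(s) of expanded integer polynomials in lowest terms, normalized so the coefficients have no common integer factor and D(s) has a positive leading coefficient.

First reduce the diagram to T(s).

[1] combine D1, D2 in series gives (2*s + 8)/(4*s^3 - 9*s^2 - 14*s + 4)
[2] sum the parallel branches D3, D4 gives (s^3 + s^2 - 7*s + 9)/(s^3 - 5*s^2 + 7*s - 3)
[3] apply the feedback formula to (D1*D2), (D3+D4): this yields T(s), and no further normalization is needed

Answer: (2*s^4 - 2*s^3 - 26*s^2 + 50*s - 24)/(4*s^6 - 29*s^5 + 61*s^4 + 9*s^3 - 97*s^2 + 32*s + 60)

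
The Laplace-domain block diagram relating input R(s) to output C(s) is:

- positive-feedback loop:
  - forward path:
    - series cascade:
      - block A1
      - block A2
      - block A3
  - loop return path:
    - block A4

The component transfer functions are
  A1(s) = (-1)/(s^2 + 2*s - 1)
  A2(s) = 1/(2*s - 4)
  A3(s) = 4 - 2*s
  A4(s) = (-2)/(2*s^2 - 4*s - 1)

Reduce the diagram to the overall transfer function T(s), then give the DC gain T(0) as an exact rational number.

Answer: -1/3

Working:
(1) series reduction of A1, A2, A3 -> 1/(s^2 + 2*s - 1)
(2) close the feedback loop around (A1*A2*A3), A4 -> (2*s^2 - 4*s - 1)/(2*s^4 - 11*s^2 + 2*s + 3)
That last expression is T(s); at s = 0 only the constant terms survive, so T(0) = -1/3.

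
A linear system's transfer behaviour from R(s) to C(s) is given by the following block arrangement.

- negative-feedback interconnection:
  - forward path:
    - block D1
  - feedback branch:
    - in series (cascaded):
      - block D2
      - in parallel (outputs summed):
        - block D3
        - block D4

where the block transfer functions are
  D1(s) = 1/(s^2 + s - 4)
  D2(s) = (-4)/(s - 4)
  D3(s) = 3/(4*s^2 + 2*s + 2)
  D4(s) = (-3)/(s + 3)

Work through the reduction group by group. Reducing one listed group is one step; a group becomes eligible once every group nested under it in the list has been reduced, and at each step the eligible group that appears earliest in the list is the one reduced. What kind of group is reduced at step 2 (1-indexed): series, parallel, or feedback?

Step 1. add D3, D4 (parallel)
Step 2. multiply D2, (D3+D4) (series)
Step 3. collapse the loop (D1 forward, (D2*(D3+D4)) return)
So the answer for step 2 is series.

Final answer: series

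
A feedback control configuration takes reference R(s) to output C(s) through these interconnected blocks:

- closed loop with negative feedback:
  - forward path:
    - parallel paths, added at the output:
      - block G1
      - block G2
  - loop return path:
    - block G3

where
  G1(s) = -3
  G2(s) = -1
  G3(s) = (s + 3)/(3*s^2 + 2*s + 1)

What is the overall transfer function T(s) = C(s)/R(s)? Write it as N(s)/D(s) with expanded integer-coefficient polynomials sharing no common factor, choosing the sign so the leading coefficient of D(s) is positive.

The answer is (-12*s^2 - 8*s - 4)/(3*s^2 - 2*s - 11).

Reasoning:
Step 1. combine G1, G2 in parallel gives -4
Step 2. reduce the feedback loop with forward (G1+G2) and return G3, which is the overall transfer function T(s) = C(s)/R(s) in lowest terms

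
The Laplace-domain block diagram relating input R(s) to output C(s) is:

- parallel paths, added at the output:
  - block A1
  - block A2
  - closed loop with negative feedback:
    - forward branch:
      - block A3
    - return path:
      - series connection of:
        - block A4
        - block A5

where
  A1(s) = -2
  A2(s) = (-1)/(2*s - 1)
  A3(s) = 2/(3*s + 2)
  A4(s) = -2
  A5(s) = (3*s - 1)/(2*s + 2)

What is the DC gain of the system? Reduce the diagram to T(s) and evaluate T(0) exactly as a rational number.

Step 1. reduce the series chain A4, A5 = (1 - 3*s)/(s + 1)
Step 2. collapse the loop (A3 forward, (A4*A5) return) = (2*s + 2)/(3*s^2 - s + 4)
Step 3. combine A1, A2, [A3/(1+A3*(A4*A5))] in parallel = (-12*s^3 + 11*s^2 - 15*s + 2)/(6*s^3 - 5*s^2 + 9*s - 4)
Evaluating the step-3 result (the overall T(s)) at s = 0 gives T(0) = 2/(-4) = -1/2.

Hence the answer: -1/2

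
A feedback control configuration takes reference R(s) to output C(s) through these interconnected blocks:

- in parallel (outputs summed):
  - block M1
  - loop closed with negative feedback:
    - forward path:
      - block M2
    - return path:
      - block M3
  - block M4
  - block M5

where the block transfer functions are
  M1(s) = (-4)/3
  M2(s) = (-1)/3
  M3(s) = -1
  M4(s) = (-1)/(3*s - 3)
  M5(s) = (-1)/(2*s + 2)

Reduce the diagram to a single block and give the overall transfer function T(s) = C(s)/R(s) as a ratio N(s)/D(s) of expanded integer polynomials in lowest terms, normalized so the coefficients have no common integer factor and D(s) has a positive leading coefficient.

Step 1. close the feedback loop around M2, M3 -> (-1)/4
Step 2. reduce the parallel group M1, [M2/(1+M2*M3)], M4, M5; the result is T(s) itself (integer coefficients, no common factor, positive leading denominator coefficient)

Answer: (-19*s^2 - 10*s + 21)/(12*s^2 - 12)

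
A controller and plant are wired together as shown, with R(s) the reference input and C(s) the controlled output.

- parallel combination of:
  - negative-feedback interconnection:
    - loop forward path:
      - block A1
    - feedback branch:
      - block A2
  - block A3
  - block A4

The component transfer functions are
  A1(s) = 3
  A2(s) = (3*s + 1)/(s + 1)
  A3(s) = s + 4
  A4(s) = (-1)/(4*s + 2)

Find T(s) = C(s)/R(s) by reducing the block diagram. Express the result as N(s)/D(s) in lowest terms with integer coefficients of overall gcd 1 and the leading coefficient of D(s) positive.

Answer: (20*s^3 + 104*s^2 + 80*s + 17)/(20*s^2 + 18*s + 4)

Working:
Step 1: reduce the feedback loop with forward A1 and return A2, giving (3*s + 3)/(10*s + 4)
Step 2: reduce the parallel group [A1/(1+A1*A2)], A3, A4 - this is the overall T(s), already in the required normalized form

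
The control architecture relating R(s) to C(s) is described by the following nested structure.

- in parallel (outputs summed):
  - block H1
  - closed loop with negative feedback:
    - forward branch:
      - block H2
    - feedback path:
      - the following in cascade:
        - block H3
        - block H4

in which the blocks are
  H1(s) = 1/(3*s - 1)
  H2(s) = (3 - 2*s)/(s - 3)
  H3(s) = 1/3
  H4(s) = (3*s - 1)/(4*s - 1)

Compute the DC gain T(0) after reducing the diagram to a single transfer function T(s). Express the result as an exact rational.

Answer: -5/2

Working:
Step 1 - reduce the series chain H3, H4 = (3*s - 1)/(12*s - 3)
Step 2 - feedback reduction of H2, (H3*H4) = (-24*s^2 + 42*s - 9)/(6*s^2 - 28*s + 6)
Step 3 - add H1, [H2/(1+H2*(H3*H4))] (parallel) = (-72*s^3 + 156*s^2 - 97*s + 15)/(18*s^3 - 90*s^2 + 46*s - 6)
The step-3 result is T(s). Setting s = 0: T(0) = 15/(-6) = -5/2.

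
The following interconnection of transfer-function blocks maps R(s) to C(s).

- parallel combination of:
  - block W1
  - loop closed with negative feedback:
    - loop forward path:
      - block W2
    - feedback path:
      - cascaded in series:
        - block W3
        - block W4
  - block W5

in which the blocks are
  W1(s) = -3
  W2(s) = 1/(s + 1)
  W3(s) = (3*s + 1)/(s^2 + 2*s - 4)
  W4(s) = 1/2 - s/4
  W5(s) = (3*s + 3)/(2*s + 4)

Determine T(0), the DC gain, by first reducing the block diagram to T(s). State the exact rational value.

Step 1 - series reduction of W3, W4 -> (-3*s^2 + 5*s + 2)/(4*s^2 + 8*s - 16)
Step 2 - feedback reduction of W2, (W3*W4) -> (4*s^2 + 8*s - 16)/(4*s^3 + 9*s^2 - 3*s - 14)
Step 3 - reduce the parallel group W1, [W2/(1+W2*(W3*W4))], W5 -> (-12*s^4 - 55*s^3 - 40*s^2 + 69*s + 62)/(8*s^4 + 34*s^3 + 30*s^2 - 40*s - 56)
The step-3 result is T(s). Setting s = 0: T(0) = 62/(-56) = -31/28.

Final answer: -31/28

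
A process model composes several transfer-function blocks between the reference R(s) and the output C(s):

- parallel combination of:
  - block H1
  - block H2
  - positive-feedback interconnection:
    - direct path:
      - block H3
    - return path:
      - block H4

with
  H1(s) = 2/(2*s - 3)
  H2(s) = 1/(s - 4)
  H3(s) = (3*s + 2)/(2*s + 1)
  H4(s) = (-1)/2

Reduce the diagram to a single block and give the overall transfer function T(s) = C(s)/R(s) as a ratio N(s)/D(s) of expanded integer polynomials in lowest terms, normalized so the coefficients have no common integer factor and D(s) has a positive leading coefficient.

Reducing step by step:

[1] collapse the loop (H3 forward, H4 return) gives (6*s + 4)/(7*s + 4)
[2] sum the parallel branches H1, H2, [H3/(1-H3*H4)], giving the overall T(s)

Answer: (12*s^3 - 30*s^2 - 33*s + 4)/(14*s^3 - 69*s^2 + 40*s + 48)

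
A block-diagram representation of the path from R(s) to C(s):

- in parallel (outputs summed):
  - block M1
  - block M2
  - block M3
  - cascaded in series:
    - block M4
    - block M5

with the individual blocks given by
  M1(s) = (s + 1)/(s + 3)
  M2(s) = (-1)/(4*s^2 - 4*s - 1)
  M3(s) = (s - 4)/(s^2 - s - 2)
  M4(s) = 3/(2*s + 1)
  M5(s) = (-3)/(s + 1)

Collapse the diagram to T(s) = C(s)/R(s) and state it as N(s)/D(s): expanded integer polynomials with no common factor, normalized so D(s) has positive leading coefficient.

1. combine M4, M5 in series; result (-9)/(2*s^2 + 3*s + 1)
2. reduce the parallel group M1, M2, M3, (M4*M5): this yields T(s), and no further normalization is needed

Therefore the answer is (8*s^6 + 4*s^5 - 80*s^4 - 108*s^3 + 348*s^2 - 102*s - 34)/(8*s^6 + 12*s^5 - 54*s^4 - 41*s^3 + 52*s^2 + 41*s + 6).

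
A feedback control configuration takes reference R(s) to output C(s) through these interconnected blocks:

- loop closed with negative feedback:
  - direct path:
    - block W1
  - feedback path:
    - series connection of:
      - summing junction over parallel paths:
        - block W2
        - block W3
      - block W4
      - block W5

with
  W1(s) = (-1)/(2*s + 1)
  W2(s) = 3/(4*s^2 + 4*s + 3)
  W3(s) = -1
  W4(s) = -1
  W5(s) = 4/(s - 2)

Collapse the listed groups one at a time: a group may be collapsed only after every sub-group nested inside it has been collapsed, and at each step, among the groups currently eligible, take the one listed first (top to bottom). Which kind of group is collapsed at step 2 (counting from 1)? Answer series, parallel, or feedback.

[1] reduce the parallel group W2, W3
[2] multiply (W2+W3), W4, W5 (series)
[3] feedback reduction of W1, ((W2+W3)*W4*W5)
So the answer for step 2 is series.

Final answer: series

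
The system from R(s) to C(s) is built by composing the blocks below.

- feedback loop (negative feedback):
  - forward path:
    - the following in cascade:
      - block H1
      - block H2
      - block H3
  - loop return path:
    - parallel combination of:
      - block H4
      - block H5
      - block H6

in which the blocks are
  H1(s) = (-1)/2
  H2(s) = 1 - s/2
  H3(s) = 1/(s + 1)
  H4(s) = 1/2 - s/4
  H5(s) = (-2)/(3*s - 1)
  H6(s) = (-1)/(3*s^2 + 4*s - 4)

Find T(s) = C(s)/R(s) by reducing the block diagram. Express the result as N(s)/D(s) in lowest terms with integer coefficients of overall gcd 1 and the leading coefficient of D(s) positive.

Reducing step by step:

(1) series reduction of H1, H2, H3, giving (s - 2)/(4*s + 4)
(2) parallel reduction of H4, H5, H6, giving (-9*s^4 + 9*s^3 + 10*s^2 - 80*s + 44)/(36*s^3 + 36*s^2 - 64*s + 16)
(3) reduce the feedback loop with forward (H1*H2*H3) and return (H4+H5+H6) - this is the overall T(s), already in the required normalized form

Answer: (-36*s^4 + 36*s^3 + 136*s^2 - 144*s + 32)/(9*s^5 - 171*s^4 - 280*s^3 + 212*s^2 - 12*s + 24)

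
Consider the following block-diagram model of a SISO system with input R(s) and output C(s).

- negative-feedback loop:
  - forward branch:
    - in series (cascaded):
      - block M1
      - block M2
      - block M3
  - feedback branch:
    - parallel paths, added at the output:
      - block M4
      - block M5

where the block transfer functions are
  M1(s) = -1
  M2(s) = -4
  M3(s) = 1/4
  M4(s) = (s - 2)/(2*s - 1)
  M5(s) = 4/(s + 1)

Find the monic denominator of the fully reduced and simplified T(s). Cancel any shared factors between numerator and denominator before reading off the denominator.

Step 1. cascade M1, M2, M3: 1
Step 2. combine M4, M5 in parallel: (s^2 + 7*s - 6)/(2*s^2 + s - 1)
Step 3. reduce the feedback loop with forward (M1*M2*M3) and return (M4+M5): (2*s^2 + s - 1)/(3*s^2 + 8*s - 7)
The result of step 3 is T(s) in lowest terms. Its denominator has leading coefficient 3; dividing the denominator through by 3 makes it monic.

Hence the answer: s^2 + 8*s/3 - 7/3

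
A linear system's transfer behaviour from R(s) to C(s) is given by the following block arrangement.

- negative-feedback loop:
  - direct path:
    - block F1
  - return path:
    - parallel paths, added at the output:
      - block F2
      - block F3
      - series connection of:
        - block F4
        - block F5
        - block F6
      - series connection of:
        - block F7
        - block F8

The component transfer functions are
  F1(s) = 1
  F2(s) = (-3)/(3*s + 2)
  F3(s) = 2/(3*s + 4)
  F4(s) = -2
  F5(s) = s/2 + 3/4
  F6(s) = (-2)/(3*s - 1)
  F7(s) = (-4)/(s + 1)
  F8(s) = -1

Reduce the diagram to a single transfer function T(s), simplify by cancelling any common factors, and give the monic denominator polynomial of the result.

Step 1 - reduce the series chain F4, F5, F6 -> (2*s + 3)/(3*s - 1)
Step 2 - reduce the series chain F7, F8 -> 4/(s + 1)
Step 3 - reduce the parallel group F2, F3, (F4*F5*F6), (F7*F8) -> (18*s^4 + 180*s^3 + 283*s^2 + 105*s)/(27*s^4 + 72*s^3 + 51*s^2 - 2*s - 8)
Step 4 - collapse the loop (F1 forward, (F2+F3+(F4*F5*F6)+(F7*F8)) return) -> (27*s^4 + 72*s^3 + 51*s^2 - 2*s - 8)/(45*s^4 + 252*s^3 + 334*s^2 + 103*s - 8)
Step 4 gives the fully reduced T(s), with no common factor left to cancel. The denominator's leading coefficient is 45, so divide each of its coefficients by 45 to get the monic form.

Hence the answer: s^4 + 28*s^3/5 + 334*s^2/45 + 103*s/45 - 8/45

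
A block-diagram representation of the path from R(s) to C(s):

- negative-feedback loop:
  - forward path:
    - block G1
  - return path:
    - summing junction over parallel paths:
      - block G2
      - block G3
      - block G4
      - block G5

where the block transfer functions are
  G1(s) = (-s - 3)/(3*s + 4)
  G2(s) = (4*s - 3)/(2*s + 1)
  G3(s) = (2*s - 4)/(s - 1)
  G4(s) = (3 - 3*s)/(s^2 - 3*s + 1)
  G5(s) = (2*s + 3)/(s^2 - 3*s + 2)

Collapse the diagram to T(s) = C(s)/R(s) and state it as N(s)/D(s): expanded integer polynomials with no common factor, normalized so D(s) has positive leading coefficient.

(1) combine G2, G3, G4, G5 in parallel -> (8*s^5 - 55*s^4 + 137*s^3 - 137*s^2 + 15*s + 11)/(2*s^5 - 11*s^4 + 18*s^3 - 6*s^2 - 5*s + 2)
(2) apply the feedback formula to G1, (G2+G3+G4+G5); the result is T(s) itself (integer coefficients, no common factor, positive leading denominator coefficient)

Answer: (2*s^6 - 5*s^5 - 15*s^4 + 48*s^3 - 23*s^2 - 13*s + 6)/(2*s^6 - 6*s^5 - 38*s^4 + 220*s^3 - 357*s^2 + 70*s + 25)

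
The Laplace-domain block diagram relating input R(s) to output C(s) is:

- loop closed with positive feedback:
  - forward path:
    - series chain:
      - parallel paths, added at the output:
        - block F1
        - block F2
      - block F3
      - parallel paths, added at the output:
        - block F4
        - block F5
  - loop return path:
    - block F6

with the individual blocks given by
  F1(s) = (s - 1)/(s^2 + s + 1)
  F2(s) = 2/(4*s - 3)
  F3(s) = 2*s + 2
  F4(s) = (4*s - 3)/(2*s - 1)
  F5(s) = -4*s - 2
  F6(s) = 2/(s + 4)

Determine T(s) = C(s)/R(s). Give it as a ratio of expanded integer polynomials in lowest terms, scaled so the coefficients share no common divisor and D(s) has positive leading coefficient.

(1) reduce the parallel group F1, F2 gives (6*s^2 - 5*s + 5)/(4*s^3 + s^2 + s - 3)
(2) parallel reduction of F4, F5 gives (-8*s^2 + 4*s - 1)/(2*s - 1)
(3) multiply (F1+F2), F3, (F4+F5) (series) gives (-96*s^5 + 32*s^4 - 4*s^3 - 82*s^2 + 40*s - 10)/(8*s^4 - 2*s^3 + s^2 - 7*s + 3)
(4) apply the feedback formula to ((F1+F2)*F3*(F4+F5)), F6 - this is the overall T(s), already in the required normalized form

Final answer: (-96*s^6 - 352*s^5 + 124*s^4 - 98*s^3 - 288*s^2 + 150*s - 40)/(200*s^5 - 34*s^4 + s^3 + 161*s^2 - 105*s + 32)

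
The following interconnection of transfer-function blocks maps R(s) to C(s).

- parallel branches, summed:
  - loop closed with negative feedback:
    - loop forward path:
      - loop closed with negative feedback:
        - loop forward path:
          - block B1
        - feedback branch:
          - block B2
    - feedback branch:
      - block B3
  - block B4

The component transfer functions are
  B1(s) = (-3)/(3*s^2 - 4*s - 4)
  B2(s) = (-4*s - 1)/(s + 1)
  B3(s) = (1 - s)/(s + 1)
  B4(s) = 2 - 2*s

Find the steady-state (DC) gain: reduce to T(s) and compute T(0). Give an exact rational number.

Step 1: reduce the feedback loop with forward B1 and return B2 gives (-3*s - 3)/(3*s^3 - s^2 + 4*s - 1)
Step 2: apply the feedback formula to [B1/(1+B1*B2)], B3 gives (-3*s - 3)/(3*s^3 - s^2 + 7*s - 4)
Step 3: reduce the parallel group [[B1/(1+B1*B2)]/(1+[B1/(1+B1*B2)]*B3)], B4 gives (-6*s^4 + 8*s^3 - 16*s^2 + 19*s - 11)/(3*s^3 - s^2 + 7*s - 4)
Evaluating the step-3 result (the overall T(s)) at s = 0 gives T(0) = -11/(-4) = 11/4.

Final answer: 11/4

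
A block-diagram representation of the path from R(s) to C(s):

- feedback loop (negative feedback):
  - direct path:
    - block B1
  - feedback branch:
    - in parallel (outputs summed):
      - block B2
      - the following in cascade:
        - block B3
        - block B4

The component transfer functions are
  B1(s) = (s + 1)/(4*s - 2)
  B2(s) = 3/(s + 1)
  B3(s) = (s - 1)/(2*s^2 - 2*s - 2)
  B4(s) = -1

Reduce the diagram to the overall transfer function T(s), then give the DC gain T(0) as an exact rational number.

Reducing step by step:

Step 1 - multiply B3, B4 (series) gives (1 - s)/(2*s^2 - 2*s - 2)
Step 2 - reduce the parallel group B2, (B3*B4) gives (5*s^2 - 6*s - 5)/(2*s^3 - 4*s - 2)
Step 3 - collapse the loop (B1 forward, (B2+(B3*B4)) return) gives (2*s^3 - 4*s - 2)/(8*s^3 - 7*s^2 - 10*s - 1)
Step 3 gives the overall T(s). Then T(0) = -2/(-1) = 2.

Answer: 2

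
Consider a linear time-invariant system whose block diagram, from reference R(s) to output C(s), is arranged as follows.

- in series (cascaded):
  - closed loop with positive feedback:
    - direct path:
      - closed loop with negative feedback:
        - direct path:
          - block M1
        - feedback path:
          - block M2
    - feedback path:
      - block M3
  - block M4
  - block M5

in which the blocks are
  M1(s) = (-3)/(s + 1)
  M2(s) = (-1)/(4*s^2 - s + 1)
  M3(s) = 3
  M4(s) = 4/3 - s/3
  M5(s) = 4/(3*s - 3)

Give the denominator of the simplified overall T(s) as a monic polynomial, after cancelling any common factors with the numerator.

First reduce the diagram to T(s).

Step 1: close the feedback loop around M1, M2, giving (-12*s^2 + 3*s - 3)/(4*s^3 + 3*s^2 + 4)
Step 2: close the feedback loop around [M1/(1+M1*M2)], M3, giving (-12*s^2 + 3*s - 3)/(4*s^3 + 39*s^2 - 9*s + 13)
Step 3: reduce the series chain [[M1/(1+M1*M2)]/(1-[M1/(1+M1*M2)]*M3)], M4, M5, giving (16*s^3 - 68*s^2 + 20*s - 16)/(12*s^4 + 105*s^3 - 144*s^2 + 66*s - 39)
T(s) is the step-3 result (common factors already cancelled). Leading coefficient of the denominator: 12. Divide through by 12 for the monic polynomial.

Answer: s^4 + 35*s^3/4 - 12*s^2 + 11*s/2 - 13/4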